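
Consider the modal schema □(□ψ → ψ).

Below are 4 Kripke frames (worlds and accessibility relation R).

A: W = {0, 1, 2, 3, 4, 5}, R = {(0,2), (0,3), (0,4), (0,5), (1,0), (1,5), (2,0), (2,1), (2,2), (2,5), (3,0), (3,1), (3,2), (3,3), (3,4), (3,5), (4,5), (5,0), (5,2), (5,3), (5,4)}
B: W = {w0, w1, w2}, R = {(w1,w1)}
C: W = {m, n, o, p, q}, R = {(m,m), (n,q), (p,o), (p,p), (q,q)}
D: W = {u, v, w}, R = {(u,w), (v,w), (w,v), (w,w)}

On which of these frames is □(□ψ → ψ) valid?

B

Frame correspondent (Sahlqvist): ∀x ∀y (Rxy → Ryy) — i.e. shift-reflexivity.
A: fails — R34 but not R44.
B: ✓.
C: fails — Rpo but not Roo.
D: fails — Rwv but not Rvv.
Valid on: B.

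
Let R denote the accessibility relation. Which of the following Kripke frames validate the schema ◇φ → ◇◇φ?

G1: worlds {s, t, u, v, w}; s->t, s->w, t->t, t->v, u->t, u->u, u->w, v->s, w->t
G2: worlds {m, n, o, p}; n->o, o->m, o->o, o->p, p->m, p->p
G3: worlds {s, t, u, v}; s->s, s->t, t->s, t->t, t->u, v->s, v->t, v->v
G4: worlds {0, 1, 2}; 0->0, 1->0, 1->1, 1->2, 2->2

Frame correspondent (Sahlqvist): ∀x ∀y (xRy → ∃w (y = w ∧ xR²w)) — i.e. a generalized confluence (Geach) condition.
G1: fails — sRw but no w* with w=w* and sR²w*.
G2: condition met.
G3: condition met.
G4: condition met.
Valid on: G2, G3, G4.

G2, G3, G4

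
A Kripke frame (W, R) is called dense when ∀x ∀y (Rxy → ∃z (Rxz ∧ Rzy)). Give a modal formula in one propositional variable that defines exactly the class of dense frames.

□□r → □r

The condition is density. The C4 schema □□r → □r defines it.
Suppose □□r→□r is valid. Take Rxy and set V(r)={w : xR²w}. Then □□r at x, so □r at x, so r at y, i.e. ∃z(Rxz∧Rzy).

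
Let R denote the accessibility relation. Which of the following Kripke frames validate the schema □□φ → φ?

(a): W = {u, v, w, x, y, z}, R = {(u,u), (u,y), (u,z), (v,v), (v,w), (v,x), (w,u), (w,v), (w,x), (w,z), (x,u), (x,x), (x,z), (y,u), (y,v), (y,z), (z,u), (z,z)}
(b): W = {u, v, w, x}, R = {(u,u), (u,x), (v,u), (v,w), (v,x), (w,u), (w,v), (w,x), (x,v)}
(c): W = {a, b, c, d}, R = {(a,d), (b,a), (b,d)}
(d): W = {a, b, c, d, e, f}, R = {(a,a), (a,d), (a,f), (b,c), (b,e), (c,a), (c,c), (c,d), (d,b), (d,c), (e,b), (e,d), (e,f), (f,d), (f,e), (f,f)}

(a), (b), (d)

The schema corresponds to a generalized confluence (Geach) condition: ∀x ∃w (xR²w ∧ x = w).
(a): condition met.
(b): condition met.
(c): fails — at a but no w with aR²w and a=w.
(d): condition met.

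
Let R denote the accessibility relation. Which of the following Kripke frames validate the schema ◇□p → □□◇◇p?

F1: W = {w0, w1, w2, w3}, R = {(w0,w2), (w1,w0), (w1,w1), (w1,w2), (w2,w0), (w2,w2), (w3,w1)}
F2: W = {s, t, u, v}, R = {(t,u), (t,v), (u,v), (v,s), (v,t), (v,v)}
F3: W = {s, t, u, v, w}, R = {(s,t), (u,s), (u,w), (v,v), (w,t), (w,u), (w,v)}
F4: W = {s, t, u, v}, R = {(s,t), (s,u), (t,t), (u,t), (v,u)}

F1, F4

This is the axiom for a generalized confluence (Geach) condition; its first-order frame correspondent is ∀x ∀y ∀z ((xRy ∧ xR²z) → ∃w (yRw ∧ zR²w)).
F1: holds.
F2: fails — tRu, tR²s but no w with uRw and sR²w.
F3: fails — uRs, uR²t but no w* with sRw* and tR²w*.
F4: holds.
Valid on: F1, F4.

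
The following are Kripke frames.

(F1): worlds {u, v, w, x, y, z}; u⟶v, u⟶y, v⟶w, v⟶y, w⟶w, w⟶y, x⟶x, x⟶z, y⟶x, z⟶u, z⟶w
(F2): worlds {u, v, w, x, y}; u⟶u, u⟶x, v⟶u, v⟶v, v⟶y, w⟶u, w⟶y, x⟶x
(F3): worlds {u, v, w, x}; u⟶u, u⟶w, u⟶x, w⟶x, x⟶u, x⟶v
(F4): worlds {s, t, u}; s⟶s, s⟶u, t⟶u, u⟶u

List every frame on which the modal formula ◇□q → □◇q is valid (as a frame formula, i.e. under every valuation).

(F4)

Frame correspondent (Sahlqvist): ∀x ∀y ∀z (Rxy ∧ Rxz → ∃w (Ryw ∧ Rzw)) — i.e. convergence.
(F1): fails — Ruv and Ruy but v and y have no common successor.
(F2): fails — Rvv and Rvy but v and y have no common successor.
(F3): fails — Ruw and Rux but w and x have no common successor.
(F4): ✓.
Valid on: (F4).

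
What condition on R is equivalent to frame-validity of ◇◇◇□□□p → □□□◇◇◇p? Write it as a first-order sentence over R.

∀x ∀y ∀z ((xR³y ∧ xR³z) → ∃w (yR³w ∧ zR³w))

This is a Sahlqvist (Geach-type) schema ◇^3□^3p → □^3◇^3p.
First-order correspondent: ∀x ∀y ∀z ((xR³y ∧ xR³z) → ∃w (yR³w ∧ zR³w)).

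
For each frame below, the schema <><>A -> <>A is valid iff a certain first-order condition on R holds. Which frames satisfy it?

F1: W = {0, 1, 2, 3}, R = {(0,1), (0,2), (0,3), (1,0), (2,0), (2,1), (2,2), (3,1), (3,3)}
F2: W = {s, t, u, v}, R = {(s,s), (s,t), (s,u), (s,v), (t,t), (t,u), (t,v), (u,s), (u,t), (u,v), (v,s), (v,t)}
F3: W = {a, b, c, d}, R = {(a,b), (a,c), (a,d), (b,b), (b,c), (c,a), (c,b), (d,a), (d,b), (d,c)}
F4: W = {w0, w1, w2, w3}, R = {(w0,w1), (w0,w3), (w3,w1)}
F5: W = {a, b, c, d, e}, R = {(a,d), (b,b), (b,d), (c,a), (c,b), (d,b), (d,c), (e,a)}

This is the axiom for a generalized confluence (Geach) condition; its first-order frame correspondent is forall x forall y (x R^2 y -> exists w (y = w & xRw)).
F1: fails — 0R²0 but no w with 0=w and 0Rw.
F2: fails — tR²s but no w with s=w and tRw.
F3: fails — aR²a but no w with a=w and aRw.
F4: condition met.
F5: fails — aR²b but no w with b=w and aRw.

F4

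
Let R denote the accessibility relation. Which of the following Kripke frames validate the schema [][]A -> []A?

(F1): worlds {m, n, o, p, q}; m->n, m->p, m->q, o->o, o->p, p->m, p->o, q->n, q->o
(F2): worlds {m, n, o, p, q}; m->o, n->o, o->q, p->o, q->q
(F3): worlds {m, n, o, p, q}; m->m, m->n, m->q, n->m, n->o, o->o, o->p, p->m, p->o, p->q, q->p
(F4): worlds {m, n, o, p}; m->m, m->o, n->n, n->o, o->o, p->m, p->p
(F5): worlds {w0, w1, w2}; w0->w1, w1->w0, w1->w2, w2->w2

(F4)

Frame correspondent (Sahlqvist): forall x forall y (Rxy -> exists z (Rxz & Rzy)) — i.e. density.
(F1): fails — Rpm but no z with Rpz and Rzm.
(F2): fails — Rno but no z with Rnz and Rzo.
(F3): fails — Rqp but no z with Rqz and Rzp.
(F4): ✓.
(F5): fails — Rw0w1 but no z with Rw0z and Rzw1.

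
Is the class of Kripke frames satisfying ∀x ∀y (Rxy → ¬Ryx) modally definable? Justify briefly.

Not definable by any modal formula

If a class were modally definable it would be closed under surjective bounded morphisms (Goldblatt–Thomason).
The 4-cycle (worlds 0,1,2,3 with 0→1→2→3→0) is asymmetric. Mapping every world to a single reflexive point • is a surjective bounded morphism, and the reflexive point is not asymmetric (R•• but asymmetry requires ¬R••).
So the class is not modally definable.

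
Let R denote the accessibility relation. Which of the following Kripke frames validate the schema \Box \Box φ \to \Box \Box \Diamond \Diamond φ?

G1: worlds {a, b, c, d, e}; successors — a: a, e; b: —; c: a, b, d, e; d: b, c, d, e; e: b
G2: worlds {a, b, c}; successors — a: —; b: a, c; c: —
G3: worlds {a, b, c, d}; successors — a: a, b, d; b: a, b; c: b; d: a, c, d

G2, G3

The schema corresponds to a generalized confluence (Geach) condition: \forall x \forall z (x R^2 z \to \exists w (x R^2 w \wedge z R^2 w)).
G1: fails — aR²b but no w with aR²w and bR²w.
G2: holds.
G3: holds.
Valid on: G2, G3.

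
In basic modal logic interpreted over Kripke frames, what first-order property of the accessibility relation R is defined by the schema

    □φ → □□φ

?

This is the 4 axiom.
It corresponds to transitivity: ∀x ∀y ∀z (Rxy ∧ Ryz → Rxz).

Transitivity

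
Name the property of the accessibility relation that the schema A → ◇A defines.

Reflexivity

Equivalently (dual form): □A → A.
Suppose □A→A is valid. At any x set V(A)={w : Rxw}. Then □A holds at x, so A holds at x, i.e. Rxx.
The converse is a direct semantic check.
Frame condition: ∀x Rxx.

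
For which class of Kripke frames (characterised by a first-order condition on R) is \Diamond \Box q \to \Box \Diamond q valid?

This schema is the .2 axiom.
Its frame correspondent is convergence — \forall x \forall y \forall z (Rxy \wedge Rxz \to \exists w (Ryw \wedge Rzw)).

Convergence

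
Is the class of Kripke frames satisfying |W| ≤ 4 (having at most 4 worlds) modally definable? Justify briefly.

Modal frame validity is preserved under disjoint unions.
Any modal formula valid on each of 5 disjoint one-world frames is valid on their disjoint union (validity is preserved under disjoint unions). Each one-world frame has |W|=1≤4, but the union has |W|=5.
Hence having at most 4 worlds is not modally definable.

Not modally definable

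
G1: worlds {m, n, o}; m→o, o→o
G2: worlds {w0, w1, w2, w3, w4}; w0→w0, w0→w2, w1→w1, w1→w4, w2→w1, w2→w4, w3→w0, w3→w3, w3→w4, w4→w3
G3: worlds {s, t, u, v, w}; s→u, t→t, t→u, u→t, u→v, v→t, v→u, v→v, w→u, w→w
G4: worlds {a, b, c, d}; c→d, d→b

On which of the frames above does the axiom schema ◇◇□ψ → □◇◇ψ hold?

G1, G3

The schema corresponds to a generalized confluence (Geach) condition: ∀x ∀y ∀z ((xR²y ∧ xRz) → ∃w (yRw ∧ zR²w)).
G1: condition met.
G2: fails — w0R²w0, w0Rw2 but no w with w0Rw and w2R²w.
G3: condition met.
G4: fails — cR²b, cRd but no w with bRw and dR²w.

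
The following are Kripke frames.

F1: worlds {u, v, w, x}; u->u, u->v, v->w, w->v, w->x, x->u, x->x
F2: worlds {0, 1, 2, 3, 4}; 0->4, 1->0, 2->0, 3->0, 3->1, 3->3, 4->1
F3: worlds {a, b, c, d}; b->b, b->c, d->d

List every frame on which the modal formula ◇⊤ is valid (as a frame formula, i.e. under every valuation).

Frame correspondent (Sahlqvist): ∀x ∃y Rxy — i.e. seriality.
F1: condition met.
F2: condition met.
F3: fails — world a has no successor.
Valid on: F1, F2.

F1, F2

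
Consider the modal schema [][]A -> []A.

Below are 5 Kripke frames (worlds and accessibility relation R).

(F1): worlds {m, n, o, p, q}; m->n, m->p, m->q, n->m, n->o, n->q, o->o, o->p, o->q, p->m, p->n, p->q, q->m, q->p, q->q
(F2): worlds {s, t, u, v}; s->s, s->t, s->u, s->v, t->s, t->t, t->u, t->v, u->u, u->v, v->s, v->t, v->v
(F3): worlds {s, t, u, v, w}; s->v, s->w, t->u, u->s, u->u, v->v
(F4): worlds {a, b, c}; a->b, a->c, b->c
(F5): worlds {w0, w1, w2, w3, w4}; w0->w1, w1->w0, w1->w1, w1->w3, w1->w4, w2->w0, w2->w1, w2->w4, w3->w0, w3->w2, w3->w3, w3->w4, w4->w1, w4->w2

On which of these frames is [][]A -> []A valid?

(F1), (F2)

This is the axiom for density; its first-order frame correspondent is forall x forall y (Rxy -> exists z (Rxz & Rzy)).
(F1): holds.
(F2): holds.
(F3): fails — Rsw but no z with Rsz and Rzw.
(F4): fails — Rab but no z with Raz and Rzb.
(F5): fails — Rw4w2 but no z with Rw4z and Rzw2.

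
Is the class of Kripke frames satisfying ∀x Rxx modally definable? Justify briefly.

Yes, by □q → q

Yes: it is reflexivity, defined by the T schema □q → q.
Suppose □q→q is valid. At any x set V(q)={w : Rxw}. Then □q holds at x, so q holds at x, i.e. Rxx.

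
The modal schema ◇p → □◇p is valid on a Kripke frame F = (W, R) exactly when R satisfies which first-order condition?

The Euclidean property

Suppose ◇p→□◇p is valid. Take Rxy, Rxz and set V(p)={y}. Then ◇p at x, so □◇p at x, so ◇p at z, so some w with Rzw has p; w=y, i.e. Rzy. By symmetry of the argument, Ryz.
Conversely, any frame satisfying ∀x ∀y ∀z (Rxy ∧ Rxz → Ryz) validates the schema.
So the correspondent is the Euclidean property.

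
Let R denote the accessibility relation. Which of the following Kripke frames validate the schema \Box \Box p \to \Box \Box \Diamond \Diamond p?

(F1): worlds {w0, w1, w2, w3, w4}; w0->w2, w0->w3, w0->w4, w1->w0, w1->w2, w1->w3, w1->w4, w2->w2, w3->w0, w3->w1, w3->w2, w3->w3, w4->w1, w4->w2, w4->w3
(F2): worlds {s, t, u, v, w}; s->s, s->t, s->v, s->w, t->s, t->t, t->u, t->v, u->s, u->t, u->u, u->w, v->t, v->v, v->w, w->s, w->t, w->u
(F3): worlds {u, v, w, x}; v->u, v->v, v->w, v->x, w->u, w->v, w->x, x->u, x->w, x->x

(F1), (F2)

This is the axiom for a generalized confluence (Geach) condition; its first-order frame correspondent is \forall x \forall z (x R^2 z \to \exists w (x R^2 w \wedge z R^2 w)).
(F1): holds.
(F2): holds.
(F3): fails — vR²u but no t with vR²t and uR²t.
Valid on: (F1), (F2).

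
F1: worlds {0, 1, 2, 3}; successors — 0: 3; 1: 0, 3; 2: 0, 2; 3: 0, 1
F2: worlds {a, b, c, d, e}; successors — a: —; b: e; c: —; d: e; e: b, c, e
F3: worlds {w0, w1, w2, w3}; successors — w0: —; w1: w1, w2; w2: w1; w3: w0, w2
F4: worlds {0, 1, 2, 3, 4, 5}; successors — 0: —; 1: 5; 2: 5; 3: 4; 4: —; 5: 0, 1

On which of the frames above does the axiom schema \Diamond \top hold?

F1

This is the axiom for seriality; its first-order frame correspondent is \forall x \exists y Rxy.
F1: ✓.
F2: fails — world a has no successor.
F3: fails — world w0 has no successor.
F4: fails — world 0 has no successor.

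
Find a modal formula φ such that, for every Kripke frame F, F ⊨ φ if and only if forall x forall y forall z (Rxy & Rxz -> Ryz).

The condition is the Euclidean property. The 5 schema ◇p → □◇p defines it.
Suppose ◇p→□◇p is valid. Take Rxy, Rxz and set V(p)={y}. Then ◇p at x, so □◇p at x, so ◇p at z, so some w with Rzw has p; w=y, i.e. Rzy. By symmetry of the argument, Ryz.

◇p → □◇p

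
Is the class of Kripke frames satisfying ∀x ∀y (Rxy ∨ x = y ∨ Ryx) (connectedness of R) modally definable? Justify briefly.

No

Modal frame validity is preserved under disjoint unions.
Take 4 disjoint single-world reflexive frames: each is trivially connected, but their disjoint union has 4 worlds with no edge between distinct components, so it is not connected.
Hence connectedness of R is not modally definable.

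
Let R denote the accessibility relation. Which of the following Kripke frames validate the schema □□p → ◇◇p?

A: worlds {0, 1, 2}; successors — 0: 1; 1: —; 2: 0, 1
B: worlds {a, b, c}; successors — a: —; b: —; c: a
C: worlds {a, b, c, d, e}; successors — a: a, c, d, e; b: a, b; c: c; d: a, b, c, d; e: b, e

C

The schema corresponds to a generalized confluence (Geach) condition: ∀x ∃w (xR²w ∧ xR²w).
A: fails — at 0 but no w with 0R²w and 0R²w.
B: fails — at a but no w with aR²w and aR²w.
C: satisfies the condition.
Valid on: C.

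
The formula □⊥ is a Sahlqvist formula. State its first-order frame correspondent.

emptiness of R

□⊥ is valid iff no world has any successor (otherwise □⊥ fails at any world with one).
Conversely, any frame satisfying ∀x ∀y ¬Rxy validates the schema.
Frame condition: ∀x ∀y ¬Rxy.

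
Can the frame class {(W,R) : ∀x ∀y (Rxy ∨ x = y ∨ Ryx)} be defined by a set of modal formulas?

Not modally definable

Modal frame validity is preserved under disjoint unions.
Take 2 disjoint single-world reflexive frames: each is trivially connected, but their disjoint union has 2 worlds with no edge between distinct components, so it is not connected.
So the class is not modally definable.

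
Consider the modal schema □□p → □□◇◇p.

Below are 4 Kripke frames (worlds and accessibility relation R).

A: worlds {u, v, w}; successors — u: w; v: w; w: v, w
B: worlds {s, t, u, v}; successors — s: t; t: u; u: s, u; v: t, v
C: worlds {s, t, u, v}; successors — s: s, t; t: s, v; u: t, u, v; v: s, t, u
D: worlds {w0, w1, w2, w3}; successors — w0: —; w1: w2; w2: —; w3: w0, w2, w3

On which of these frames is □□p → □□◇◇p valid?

A, B, C

Frame correspondent (Sahlqvist): ∀x ∀z (xR²z → ∃w (xR²w ∧ zR²w)) — i.e. a generalized confluence (Geach) condition.
A: ✓.
B: ✓.
C: ✓.
D: fails — w3R²w0 but no w with w3R²w and w0R²w.
Valid on: A, B, C.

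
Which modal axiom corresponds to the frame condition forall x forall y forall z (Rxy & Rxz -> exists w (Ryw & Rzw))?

◇□ψ → □◇ψ

The condition is convergence. The .2 schema ◇□ψ → □◇ψ defines it.
Suppose ◇□ψ→□◇ψ is valid. Take Rxy, Rxz and set V(ψ)={w : Ryw}. Then □ψ at y so ◇□ψ at x, so □◇ψ at x, so ◇ψ at z, giving w with Rzw and Ryw.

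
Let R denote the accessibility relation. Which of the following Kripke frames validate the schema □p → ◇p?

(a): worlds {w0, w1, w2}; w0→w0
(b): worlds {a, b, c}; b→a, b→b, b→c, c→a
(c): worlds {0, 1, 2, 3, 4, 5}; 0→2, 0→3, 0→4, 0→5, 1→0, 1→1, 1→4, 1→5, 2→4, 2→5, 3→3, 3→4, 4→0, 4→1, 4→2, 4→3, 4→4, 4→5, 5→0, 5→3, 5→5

This is the axiom for seriality; its first-order frame correspondent is ∀x ∃y Rxy.
(a): fails — world w1 has no successor.
(b): fails — world a has no successor.
(c): condition met.

(c)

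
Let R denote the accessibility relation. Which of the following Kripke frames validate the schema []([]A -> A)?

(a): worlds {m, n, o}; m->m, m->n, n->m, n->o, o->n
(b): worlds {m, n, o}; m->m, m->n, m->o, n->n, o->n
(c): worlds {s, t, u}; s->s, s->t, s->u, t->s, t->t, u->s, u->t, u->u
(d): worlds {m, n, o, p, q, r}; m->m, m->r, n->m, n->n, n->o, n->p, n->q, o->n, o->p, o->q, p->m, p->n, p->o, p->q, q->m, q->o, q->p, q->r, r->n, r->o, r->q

(c)

Frame correspondent (Sahlqvist): forall x forall y (Rxy -> Ryy) — i.e. shift-reflexivity.
(a): fails — Ron but not Rnn.
(b): fails — Rmo but not Roo.
(c): satisfies the condition.
(d): fails — Rop but not Rpp.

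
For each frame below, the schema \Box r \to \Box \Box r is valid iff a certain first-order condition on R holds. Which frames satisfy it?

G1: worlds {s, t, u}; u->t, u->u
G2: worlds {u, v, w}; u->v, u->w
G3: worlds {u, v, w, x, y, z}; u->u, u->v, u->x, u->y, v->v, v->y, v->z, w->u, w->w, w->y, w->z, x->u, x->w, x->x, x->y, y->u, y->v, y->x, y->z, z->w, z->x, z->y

Frame correspondent (Sahlqvist): \forall x \forall y \forall z (Rxy \wedge Ryz \to Rxz) — i.e. transitivity.
G1: holds.
G2: holds.
G3: fails — Ruv and Rvz but not Ruz.
Valid on: G1, G2.

G1, G2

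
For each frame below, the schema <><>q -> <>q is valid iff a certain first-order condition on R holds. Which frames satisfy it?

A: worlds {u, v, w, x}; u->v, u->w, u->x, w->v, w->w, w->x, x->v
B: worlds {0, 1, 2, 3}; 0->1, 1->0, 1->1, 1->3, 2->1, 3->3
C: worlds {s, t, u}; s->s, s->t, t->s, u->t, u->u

A

This is the axiom for transitivity; its first-order frame correspondent is forall x forall y forall z (Rxy & Ryz -> Rxz).
A: ✓.
B: fails — R01 and R10 but not R00.
C: fails — Rut and Rts but not Rus.
Valid on: A.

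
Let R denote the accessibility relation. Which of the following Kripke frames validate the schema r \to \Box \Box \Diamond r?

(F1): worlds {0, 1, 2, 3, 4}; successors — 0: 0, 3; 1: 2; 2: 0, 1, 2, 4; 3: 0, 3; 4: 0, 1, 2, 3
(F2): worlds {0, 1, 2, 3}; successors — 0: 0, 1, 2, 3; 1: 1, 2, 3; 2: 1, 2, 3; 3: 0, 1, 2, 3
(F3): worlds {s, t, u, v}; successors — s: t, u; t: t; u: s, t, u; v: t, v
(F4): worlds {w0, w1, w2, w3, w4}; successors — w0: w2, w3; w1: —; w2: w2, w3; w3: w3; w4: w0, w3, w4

none

The schema corresponds to a generalized confluence (Geach) condition: \forall x \forall z (x R^2 z \to \exists w (x = w \wedge zRw)).
(F1): fails — 1R²0 but no w with 1=w and 0Rw.
(F2): fails — 0R²1 but no w with 0=w and 1Rw.
(F3): fails — sR²s but no w with s=w and sRw.
(F4): fails — w0R²w2 but no w with w0=w and w2Rw.
Valid on no frame.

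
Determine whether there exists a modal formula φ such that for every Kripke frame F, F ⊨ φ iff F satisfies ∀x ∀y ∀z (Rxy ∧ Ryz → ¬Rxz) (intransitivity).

Any modally definable frame class is closed under surjective bounded morphisms.
The 7-cycle (worlds s,t,u,v,w,x,y with s→t→u→v→w→x→y→s) is intransitive. Mapping every world to a single reflexive point • is a surjective bounded morphism; the reflexive point is not intransitive (R••∧R•• but R••).
So no modal formula (or set of formulas) defines exactly the intransitive frames.

Not definable by any modal formula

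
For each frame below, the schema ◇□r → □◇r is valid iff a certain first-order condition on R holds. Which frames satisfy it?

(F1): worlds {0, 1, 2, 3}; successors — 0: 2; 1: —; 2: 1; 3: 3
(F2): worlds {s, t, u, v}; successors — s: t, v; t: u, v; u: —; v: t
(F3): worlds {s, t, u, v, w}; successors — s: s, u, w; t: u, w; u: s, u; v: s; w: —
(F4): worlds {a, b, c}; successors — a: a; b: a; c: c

(F4)

Frame correspondent (Sahlqvist): ∀x ∀y ∀z (Rxy ∧ Rxz → ∃w (Ryw ∧ Rzw)) — i.e. convergence.
(F1): fails — R21 and R21 but 1 and 1 have no common successor.
(F2): fails — Rsv and Rst but v and t have no common successor.
(F3): fails — Rsw and Rsw but w and w have no common successor.
(F4): holds.
Valid on: (F4).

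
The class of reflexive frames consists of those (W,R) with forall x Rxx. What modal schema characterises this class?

The condition is reflexivity. The T schema □ψ → ψ defines it.
Suppose □ψ→ψ is valid. At any x set V(ψ)={w : Rxw}. Then □ψ holds at x, so ψ holds at x, i.e. Rxx.

□ψ → ψ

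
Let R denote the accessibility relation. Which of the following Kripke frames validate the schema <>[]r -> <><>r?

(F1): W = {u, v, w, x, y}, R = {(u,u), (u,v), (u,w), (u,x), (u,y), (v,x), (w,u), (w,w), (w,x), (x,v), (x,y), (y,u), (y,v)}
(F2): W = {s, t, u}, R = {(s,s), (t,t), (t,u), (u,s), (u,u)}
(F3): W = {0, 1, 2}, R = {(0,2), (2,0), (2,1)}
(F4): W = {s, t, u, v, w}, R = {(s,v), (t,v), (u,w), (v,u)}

Frame correspondent (Sahlqvist): forall x forall y (xRy -> exists w (yRw & x R^2 w)) — i.e. a generalized confluence (Geach) condition.
(F1): ✓.
(F2): ✓.
(F3): fails — 2R1 but no w with 1Rw and 2R²w.
(F4): fails — uRw but no w* with wRw* and uR²w*.

(F1), (F2)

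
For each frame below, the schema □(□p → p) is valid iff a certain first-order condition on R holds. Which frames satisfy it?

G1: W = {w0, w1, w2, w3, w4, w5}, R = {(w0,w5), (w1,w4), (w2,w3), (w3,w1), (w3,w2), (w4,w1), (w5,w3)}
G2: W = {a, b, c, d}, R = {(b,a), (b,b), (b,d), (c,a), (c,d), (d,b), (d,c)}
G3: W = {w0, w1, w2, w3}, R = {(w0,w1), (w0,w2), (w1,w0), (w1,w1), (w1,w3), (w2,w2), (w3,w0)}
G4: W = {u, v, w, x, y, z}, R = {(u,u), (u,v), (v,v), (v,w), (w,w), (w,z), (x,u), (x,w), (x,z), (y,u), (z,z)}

The schema corresponds to shift-reflexivity: ∀x ∀y (Rxy → Ryy).
G1: fails — Rw3w2 but not Rw2w2.
G2: fails — Rcd but not Rdd.
G3: fails — Rw1w0 but not Rw0w0.
G4: condition met.

G4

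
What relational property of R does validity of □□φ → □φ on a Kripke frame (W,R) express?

Suppose □□φ→□φ is valid. Take Rxy and set V(φ)={w : xR²w}. Then □□φ at x, so □φ at x, so φ at y, i.e. ∃z(Rxz∧Rzy).

density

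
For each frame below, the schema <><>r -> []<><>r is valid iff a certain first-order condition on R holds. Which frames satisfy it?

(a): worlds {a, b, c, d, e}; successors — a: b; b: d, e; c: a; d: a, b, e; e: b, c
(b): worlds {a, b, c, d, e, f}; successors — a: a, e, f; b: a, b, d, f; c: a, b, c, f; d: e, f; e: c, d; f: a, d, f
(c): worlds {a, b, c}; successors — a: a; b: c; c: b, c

The schema corresponds to a generalized confluence (Geach) condition: forall x forall y forall z ((x R^2 y & xRz) -> exists w (y = w & z R^2 w)).
(a): fails — aR²d, aRb but no w with d=w and bR²w.
(b): fails — aR²c, aRf but no w with c=w and fR²w.
(c): condition met.

(c)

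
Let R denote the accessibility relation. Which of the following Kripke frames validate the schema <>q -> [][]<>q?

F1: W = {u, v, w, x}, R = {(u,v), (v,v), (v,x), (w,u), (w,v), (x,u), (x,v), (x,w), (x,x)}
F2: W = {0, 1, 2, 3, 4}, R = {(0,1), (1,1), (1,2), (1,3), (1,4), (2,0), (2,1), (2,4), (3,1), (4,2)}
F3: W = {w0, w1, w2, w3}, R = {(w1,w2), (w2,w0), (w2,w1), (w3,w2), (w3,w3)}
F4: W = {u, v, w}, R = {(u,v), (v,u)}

This is the axiom for a generalized confluence (Geach) condition; its first-order frame correspondent is forall x forall y forall z ((xRy & x R^2 z) -> exists w (y = w & zRw)).
F1: fails — vRx, vR²u but no t with x=t and uRt.
F2: fails — 0R1, 0R²4 but no w with 1=w and 4Rw.
F3: fails — w1Rw2, w1R²w0 but no w with w2=w and w0Rw.
F4: condition met.

F4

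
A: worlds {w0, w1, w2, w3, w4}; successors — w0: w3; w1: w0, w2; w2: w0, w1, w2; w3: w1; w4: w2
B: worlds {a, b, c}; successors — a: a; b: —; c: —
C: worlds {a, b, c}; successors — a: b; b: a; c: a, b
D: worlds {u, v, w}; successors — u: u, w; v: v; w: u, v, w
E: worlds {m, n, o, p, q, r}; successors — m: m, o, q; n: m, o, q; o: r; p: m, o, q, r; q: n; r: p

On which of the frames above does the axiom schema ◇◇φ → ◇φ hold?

B

The schema corresponds to transitivity: ∀x ∀y ∀z (Rxy ∧ Ryz → Rxz).
A: fails — Rw1w2 and Rw2w1 but not Rw1w1.
B: holds.
C: fails — Rab and Rba but not Raa.
D: fails — Ruw and Rwv but not Ruv.
E: fails — Rpr and Rrp but not Rpp.
Valid on: B.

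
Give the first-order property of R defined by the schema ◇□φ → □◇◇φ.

This is a Sahlqvist (Geach-type) schema ◇^1□^1φ → □^1◇^2φ.
First-order correspondent: ∀x ∀y ∀z ((xRy ∧ xRz) → ∃w (yRw ∧ zR²w)).

∀x ∀y ∀z ((xRy ∧ xRz) → ∃w (yRw ∧ zR²w))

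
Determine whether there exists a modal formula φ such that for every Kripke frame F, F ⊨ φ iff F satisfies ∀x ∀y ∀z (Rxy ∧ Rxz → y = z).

The condition is partial functionality. A defining modal formula is ◇p → □p.

Yes, by ◇p → □p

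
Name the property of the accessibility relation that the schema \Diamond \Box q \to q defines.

Equivalently (dual form): q → □◇q.
Suppose q→□◇q is valid. Take Rxy and set V(q)={x}. Then q at x, so □◇q at x, so ◇q at y, so some z with Ryz has q; z=x, i.e. Ryx.
The converse is a direct semantic check.
Frame condition: \forall x \forall y (Rxy \to Ryx).

symmetry: \forall x \forall y (Rxy \to Ryx)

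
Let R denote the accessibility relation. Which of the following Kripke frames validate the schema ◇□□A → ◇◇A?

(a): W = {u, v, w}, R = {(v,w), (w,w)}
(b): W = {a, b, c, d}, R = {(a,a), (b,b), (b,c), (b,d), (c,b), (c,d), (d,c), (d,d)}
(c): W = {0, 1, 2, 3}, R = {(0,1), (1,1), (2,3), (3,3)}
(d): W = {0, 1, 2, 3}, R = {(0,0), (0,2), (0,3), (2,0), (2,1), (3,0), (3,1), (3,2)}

This is the axiom for a generalized confluence (Geach) condition; its first-order frame correspondent is ∀x ∀y (xRy → ∃w (yR²w ∧ xR²w)).
(a): holds.
(b): holds.
(c): holds.
(d): fails — 2R1 but no w with 1R²w and 2R²w.
Valid on: (a), (b), (c).

(a), (b), (c)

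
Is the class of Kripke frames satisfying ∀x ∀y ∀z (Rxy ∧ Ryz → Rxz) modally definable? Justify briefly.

The condition is transitivity. A defining modal formula is □r → □□r.
Suppose □r→□□r is valid. Take Rxy, Ryz and set V(r)={w : Rxw}. Then □r at x, so □□r at x, so □r at y, so r at z, i.e. Rxz.

Yes — defined by □r → □□r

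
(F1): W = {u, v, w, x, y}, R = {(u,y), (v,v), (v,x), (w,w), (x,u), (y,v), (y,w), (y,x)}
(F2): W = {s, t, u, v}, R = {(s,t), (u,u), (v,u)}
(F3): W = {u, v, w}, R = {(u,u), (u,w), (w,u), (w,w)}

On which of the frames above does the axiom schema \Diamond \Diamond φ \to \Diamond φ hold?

The schema corresponds to transitivity: \forall x \forall y \forall z (Rxy \wedge Ryz \to Rxz).
(F1): fails — Ryx and Rxu but not Ryu.
(F2): ✓.
(F3): ✓.

(F2), (F3)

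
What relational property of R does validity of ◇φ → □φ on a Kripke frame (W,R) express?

partial functionality

Suppose ◇φ→□φ is valid. Take Rxy, Rxz and set V(φ)={y}. Then ◇φ at x, so □φ at x, so φ at z, i.e. z=y.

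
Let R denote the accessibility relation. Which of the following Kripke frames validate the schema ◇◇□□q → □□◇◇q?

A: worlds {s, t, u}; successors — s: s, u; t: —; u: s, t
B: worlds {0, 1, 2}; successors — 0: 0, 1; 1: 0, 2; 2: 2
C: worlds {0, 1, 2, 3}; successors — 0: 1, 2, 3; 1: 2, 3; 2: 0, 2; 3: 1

The schema corresponds to a generalized confluence (Geach) condition: ∀x ∀y ∀z ((xR²y ∧ xR²z) → ∃w (yR²w ∧ zR²w)).
A: fails — sR²s, sR²t but no w with sR²w and tR²w.
B: ✓.
C: ✓.

B, C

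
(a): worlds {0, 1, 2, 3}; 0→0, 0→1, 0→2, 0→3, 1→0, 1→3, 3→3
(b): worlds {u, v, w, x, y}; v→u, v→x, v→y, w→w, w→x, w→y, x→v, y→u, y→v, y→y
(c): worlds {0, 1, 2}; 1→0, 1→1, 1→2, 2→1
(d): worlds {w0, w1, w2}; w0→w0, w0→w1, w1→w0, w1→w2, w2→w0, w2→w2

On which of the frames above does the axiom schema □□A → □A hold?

(a), (c), (d)

This is the axiom for density; its first-order frame correspondent is ∀x ∀y (Rxy → ∃z (Rxz ∧ Rzy)).
(a): satisfies the condition.
(b): fails — Rvx but no z with Rvz and Rzx.
(c): satisfies the condition.
(d): satisfies the condition.
Valid on: (a), (c), (d).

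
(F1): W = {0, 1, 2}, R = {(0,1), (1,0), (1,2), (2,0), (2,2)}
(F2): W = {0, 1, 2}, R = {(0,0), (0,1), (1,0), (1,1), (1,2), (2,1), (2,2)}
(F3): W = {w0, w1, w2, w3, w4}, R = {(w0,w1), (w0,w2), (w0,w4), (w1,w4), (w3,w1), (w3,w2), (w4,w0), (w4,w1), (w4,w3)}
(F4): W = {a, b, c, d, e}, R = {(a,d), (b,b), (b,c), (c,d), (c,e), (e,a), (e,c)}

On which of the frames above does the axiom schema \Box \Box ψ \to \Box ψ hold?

Frame correspondent (Sahlqvist): \forall x \forall y (Rxy \to \exists z (Rxz \wedge Rzy)) — i.e. density.
(F1): fails — R01 but no z with R0z and Rz1.
(F2): holds.
(F3): fails — Rw3w1 but no z with Rw3z and Rzw1.
(F4): fails — Rcd but no z with Rcz and Rzd.
Valid on: (F2).

(F2)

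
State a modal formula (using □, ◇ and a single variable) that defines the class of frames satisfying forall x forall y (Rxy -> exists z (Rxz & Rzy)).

□□q → □q

This is density; the standard corresponding axiom is C4: □□q → □q.
Suppose □□q→□q is valid. Take Rxy and set V(q)={w : xR²w}. Then □□q at x, so □q at x, so q at y, i.e. ∃z(Rxz∧Rzy).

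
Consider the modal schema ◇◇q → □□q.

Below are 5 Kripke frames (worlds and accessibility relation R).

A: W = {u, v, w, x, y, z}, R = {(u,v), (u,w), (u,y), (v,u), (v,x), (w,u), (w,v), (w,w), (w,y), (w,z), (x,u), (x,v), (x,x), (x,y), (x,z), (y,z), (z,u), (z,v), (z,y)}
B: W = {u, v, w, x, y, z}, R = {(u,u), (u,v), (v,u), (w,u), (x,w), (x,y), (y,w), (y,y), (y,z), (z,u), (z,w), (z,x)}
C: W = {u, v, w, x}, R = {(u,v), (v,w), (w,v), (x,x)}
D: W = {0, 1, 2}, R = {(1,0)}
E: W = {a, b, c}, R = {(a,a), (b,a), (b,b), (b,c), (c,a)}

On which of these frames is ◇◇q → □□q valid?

C, D

This is the axiom for a generalized confluence (Geach) condition; its first-order frame correspondent is ∀x ∀y ∀z ((xR²y ∧ xR²z) → ∃w (y = w ∧ z = w)).
A: fails — uR²u, uR²v but u ≠ v.
B: fails — uR²u, uR²v but u ≠ v.
C: satisfies the condition.
D: satisfies the condition.
E: fails — bR²a, bR²b but a ≠ b.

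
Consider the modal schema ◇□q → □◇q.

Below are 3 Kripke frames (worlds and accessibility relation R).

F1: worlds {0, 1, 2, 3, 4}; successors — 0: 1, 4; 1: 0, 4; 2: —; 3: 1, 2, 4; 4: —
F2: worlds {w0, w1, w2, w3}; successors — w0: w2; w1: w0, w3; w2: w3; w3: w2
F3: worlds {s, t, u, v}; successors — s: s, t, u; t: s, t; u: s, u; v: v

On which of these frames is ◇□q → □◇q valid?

F2, F3

Frame correspondent (Sahlqvist): ∀x ∀y ∀z (Rxy ∧ Rxz → ∃w (Ryw ∧ Rzw)) — i.e. convergence.
F1: fails — R01 and R04 but 1 and 4 have no common successor.
F2: holds.
F3: holds.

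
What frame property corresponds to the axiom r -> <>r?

Reflexivity

Replacing r by ¬r and contraposing gives the equivalent schema □r → r.
Suppose □r→r is valid. At any x set V(r)={w : Rxw}. Then □r holds at x, so r holds at x, i.e. Rxx.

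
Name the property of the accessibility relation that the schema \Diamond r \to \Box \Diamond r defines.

the Euclidean property

Suppose ◇r→□◇r is valid. Take Rxy, Rxz and set V(r)={y}. Then ◇r at x, so □◇r at x, so ◇r at z, so some w with Rzw has r; w=y, i.e. Rzy. By symmetry of the argument, Ryz.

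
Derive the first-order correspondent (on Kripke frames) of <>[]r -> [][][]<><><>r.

This is a Sahlqvist (Geach-type) schema ◇^1□^1r → □^3◇^3r.
Minimal-valuation argument: fix x; take any y with xR^1y and any z with xR^3z. Set V(r) to the set of worlds R-reachable from y in exactly 1 step. Then □^1r holds at y, so the antecedent holds at x; validity forces ◇^3r at z, giving a w with zR^3w and yR^1w.
First-order correspondent: forall x forall y forall z ((xRy & x R^3 z) -> exists w (yRw & z R^3 w)).

forall x forall y forall z ((xRy & x R^3 z) -> exists w (yRw & z R^3 w))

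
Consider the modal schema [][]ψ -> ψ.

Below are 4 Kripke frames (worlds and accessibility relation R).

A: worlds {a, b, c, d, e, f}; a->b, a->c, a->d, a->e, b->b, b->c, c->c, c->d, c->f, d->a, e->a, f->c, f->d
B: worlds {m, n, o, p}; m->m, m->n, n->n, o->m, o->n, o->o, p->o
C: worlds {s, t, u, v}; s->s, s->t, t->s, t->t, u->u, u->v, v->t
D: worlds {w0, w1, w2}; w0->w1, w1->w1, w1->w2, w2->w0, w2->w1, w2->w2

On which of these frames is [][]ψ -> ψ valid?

A

This is the axiom for a generalized confluence (Geach) condition; its first-order frame correspondent is forall x exists w (x R^2 w & x = w).
A: satisfies the condition.
B: fails — at p but no w with pR²w and p=w.
C: fails — at v but no w with vR²w and v=w.
D: fails — at w0 but no w with w0R²w and w0=w.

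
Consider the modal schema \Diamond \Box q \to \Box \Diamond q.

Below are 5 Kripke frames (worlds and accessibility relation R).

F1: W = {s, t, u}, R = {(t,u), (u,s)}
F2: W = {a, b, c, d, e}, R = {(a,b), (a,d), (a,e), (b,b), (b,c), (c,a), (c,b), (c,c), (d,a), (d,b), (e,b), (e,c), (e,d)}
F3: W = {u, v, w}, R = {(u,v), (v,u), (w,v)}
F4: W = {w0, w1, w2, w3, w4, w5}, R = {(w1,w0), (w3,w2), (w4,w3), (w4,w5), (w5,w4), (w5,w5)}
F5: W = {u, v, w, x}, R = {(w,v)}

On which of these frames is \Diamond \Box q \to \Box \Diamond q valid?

The schema corresponds to convergence: \forall x \forall y \forall z (Rxy \wedge Rxz \to \exists w (Ryw \wedge Rzw)).
F1: fails — Rus and Rus but s and s have no common successor.
F2: holds.
F3: holds.
F4: fails — Rw1w0 and Rw1w0 but w0 and w0 have no common successor.
F5: fails — Rwv and Rwv but v and v have no common successor.
Valid on: F2, F3.

F2, F3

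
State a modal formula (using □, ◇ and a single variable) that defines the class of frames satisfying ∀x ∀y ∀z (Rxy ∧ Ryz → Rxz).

This is transitivity; the standard corresponding axiom is 4: □s → □□s.
Suppose □s→□□s is valid. Take Rxy, Ryz and set V(s)={w : Rxw}. Then □s at x, so □□s at x, so □s at y, so s at z, i.e. Rxz.

□s → □□s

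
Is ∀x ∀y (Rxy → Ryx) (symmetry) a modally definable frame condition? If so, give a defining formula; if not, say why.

The condition is symmetry. A defining modal formula is q → □◇q.
Suppose q→□◇q is valid. Take Rxy and set V(q)={x}. Then q at x, so □◇q at x, so ◇q at y, so some z with Ryz has q; z=x, i.e. Ryx.

Definable; q → □◇q defines it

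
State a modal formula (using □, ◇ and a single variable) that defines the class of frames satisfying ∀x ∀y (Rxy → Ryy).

A defining formula is □(□ψ → ψ) (the T□ axiom).

□(□ψ → ψ)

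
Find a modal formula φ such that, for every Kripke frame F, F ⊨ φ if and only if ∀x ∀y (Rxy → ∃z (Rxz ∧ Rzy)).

A defining formula is □□q → □q (the C4 axiom).
Suppose □□q→□q is valid. Take Rxy and set V(q)={w : xR²w}. Then □□q at x, so □q at x, so q at y, i.e. ∃z(Rxz∧Rzy).

□□q → □q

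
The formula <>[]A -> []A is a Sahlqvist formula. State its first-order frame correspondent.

the Euclidean property

This schema is equivalent to the 5 axiom ◇A → □◇A.
It corresponds to the Euclidean property: forall x forall y forall z (Rxy & Rxz -> Ryz).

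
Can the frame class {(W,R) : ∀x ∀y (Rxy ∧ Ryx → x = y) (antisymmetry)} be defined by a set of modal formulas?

If a class were modally definable it would be closed under surjective bounded morphisms (Goldblatt–Thomason).
The 6-cycle (worlds a,b,c,d,e,f with a→b→c→d→e→f→a) is antisymmetric. Sending even-indexed worlds to • and odd-indexed worlds to ∘ is a surjective bounded morphism onto the two-world frame with •↔∘, which is not antisymmetric.
So no modal formula (or set of formulas) defines exactly the antisymmetric frames.

Not modally definable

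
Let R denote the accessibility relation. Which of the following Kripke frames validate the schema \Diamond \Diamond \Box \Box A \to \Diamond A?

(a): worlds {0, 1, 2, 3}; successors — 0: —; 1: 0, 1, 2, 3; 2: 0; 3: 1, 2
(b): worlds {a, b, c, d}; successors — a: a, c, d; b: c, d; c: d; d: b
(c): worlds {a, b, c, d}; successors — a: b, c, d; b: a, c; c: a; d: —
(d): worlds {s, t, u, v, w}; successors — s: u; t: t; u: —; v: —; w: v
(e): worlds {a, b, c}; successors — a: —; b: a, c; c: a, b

This is the axiom for a generalized confluence (Geach) condition; its first-order frame correspondent is \forall x \forall y (x R^2 y \to \exists w (y R^2 w \wedge xRw)).
(a): fails — 1R²0 but no w with 0R²w and 1Rw.
(b): fails — aR²c but no w with cR²w and aRw.
(c): fails — bR²d but no w with dR²w and bRw.
(d): holds.
(e): fails — bR²a but no w with aR²w and bRw.
Valid on: (d).

(d)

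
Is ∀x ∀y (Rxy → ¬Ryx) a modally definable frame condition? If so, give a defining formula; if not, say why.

Any modally definable frame class is closed under surjective bounded morphisms.
The 4-cycle (worlds s,t,u,v with s→t→u→v→s) is asymmetric. Mapping every world to a single reflexive point • is a surjective bounded morphism, and the reflexive point is not asymmetric (R•• but asymmetry requires ¬R••).
So the class is not modally definable.

Not definable by any modal formula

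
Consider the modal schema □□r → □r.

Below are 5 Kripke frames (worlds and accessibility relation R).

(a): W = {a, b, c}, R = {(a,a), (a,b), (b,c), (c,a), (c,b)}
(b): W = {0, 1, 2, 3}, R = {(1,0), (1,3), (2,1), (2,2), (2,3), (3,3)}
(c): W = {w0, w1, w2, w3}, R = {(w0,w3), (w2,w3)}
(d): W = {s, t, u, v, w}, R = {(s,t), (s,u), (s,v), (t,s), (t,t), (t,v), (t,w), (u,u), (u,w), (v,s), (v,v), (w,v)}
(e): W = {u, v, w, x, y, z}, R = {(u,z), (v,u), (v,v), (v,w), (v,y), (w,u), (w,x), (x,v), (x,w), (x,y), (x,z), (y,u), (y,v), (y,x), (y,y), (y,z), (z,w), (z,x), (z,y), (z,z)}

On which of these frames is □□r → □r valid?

(d)

Frame correspondent (Sahlqvist): ∀x ∀y (Rxy → ∃z (Rxz ∧ Rzy)) — i.e. density.
(a): fails — Rbc but no z with Rbz and Rzc.
(b): fails — R10 but no z with R1z and Rz0.
(c): fails — Rw0w3 but no z with Rw0z and Rzw3.
(d): holds.
(e): fails — Rwx but no t with Rwt and Rtx.
Valid on: (d).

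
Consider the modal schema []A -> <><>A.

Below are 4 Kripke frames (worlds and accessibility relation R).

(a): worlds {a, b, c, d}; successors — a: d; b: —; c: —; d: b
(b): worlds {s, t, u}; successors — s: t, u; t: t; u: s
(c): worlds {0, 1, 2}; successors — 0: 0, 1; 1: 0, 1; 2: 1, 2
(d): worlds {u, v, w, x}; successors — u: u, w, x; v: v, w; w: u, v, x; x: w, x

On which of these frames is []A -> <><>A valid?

(c), (d)

The schema corresponds to a generalized confluence (Geach) condition: forall x exists w (xRw & x R^2 w).
(a): fails — at a but no w with aRw and aR²w.
(b): fails — at u but no w with uRw and uR²w.
(c): ✓.
(d): ✓.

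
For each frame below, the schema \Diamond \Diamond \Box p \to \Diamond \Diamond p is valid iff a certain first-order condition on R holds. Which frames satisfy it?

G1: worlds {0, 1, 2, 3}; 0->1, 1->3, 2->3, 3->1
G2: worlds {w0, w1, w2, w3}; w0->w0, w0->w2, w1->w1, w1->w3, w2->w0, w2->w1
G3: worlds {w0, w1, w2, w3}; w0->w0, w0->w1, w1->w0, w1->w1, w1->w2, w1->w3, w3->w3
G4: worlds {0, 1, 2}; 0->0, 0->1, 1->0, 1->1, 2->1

The schema corresponds to a generalized confluence (Geach) condition: \forall x \forall y (x R^2 y \to \exists w (yRw \wedge x R^2 w)).
G1: fails — 0R²3 but no w with 3Rw and 0R²w.
G2: fails — w1R²w3 but no w with w3Rw and w1R²w.
G3: fails — w0R²w2 but no w with w2Rw and w0R²w.
G4: holds.

G4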